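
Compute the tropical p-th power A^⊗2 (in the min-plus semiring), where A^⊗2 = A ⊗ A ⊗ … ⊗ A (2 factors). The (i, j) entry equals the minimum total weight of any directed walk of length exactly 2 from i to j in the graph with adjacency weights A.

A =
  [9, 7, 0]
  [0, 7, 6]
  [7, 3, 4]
A^⊗2 =
  [7, 3, 4]
  [7, 7, 0]
  [3, 7, 7]

Each entry (A^⊗2)_ij equals the minimum over all length-2 walks i = v_0 → v_1 → … → v_2 = j of Σ_t A[v_t][v_{t+1}]. For example, for (i, j) = (0, 2) we minimise over 3 possible intermediate vertex sequences; the minimum is 4, attained along the walk 0 → 2 → 2.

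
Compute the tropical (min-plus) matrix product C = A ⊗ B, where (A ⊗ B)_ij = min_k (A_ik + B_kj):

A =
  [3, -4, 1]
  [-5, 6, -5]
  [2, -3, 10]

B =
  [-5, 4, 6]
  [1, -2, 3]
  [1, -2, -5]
A ⊗ B =
  [-3, -6, -4]
  [-10, -7, -10]
  [-3, -5, 0]

Apply the min-plus product entry-by-entry:
  C[0][0] = min over k of (A[0][0] + B[0][0] = 3 + -5 = -2, A[0][1] + B[1][0] = -4 + 1 = -3, A[0][2] + B[2][0] = 1 + 1 = 2) = -3 (attained at k = 1)
  C[0][1] = min over k of (A[0][0] + B[0][1] = 3 + 4 = 7, A[0][1] + B[1][1] = -4 + -2 = -6, A[0][2] + B[2][1] = 1 + -2 = -1) = -6 (attained at k = 1)
  C[0][2] = min over k of (A[0][0] + B[0][2] = 3 + 6 = 9, A[0][1] + B[1][2] = -4 + 3 = -1, A[0][2] + B[2][2] = 1 + -5 = -4) = -4 (attained at k = 2)
  C[1][0] = min over k of (A[1][0] + B[0][0] = -5 + -5 = -10, A[1][1] + B[1][0] = 6 + 1 = 7, A[1][2] + B[2][0] = -5 + 1 = -4) = -10 (attained at k = 0)
  C[1][1] = min over k of (A[1][0] + B[0][1] = -5 + 4 = -1, A[1][1] + B[1][1] = 6 + -2 = 4, A[1][2] + B[2][1] = -5 + -2 = -7) = -7 (attained at k = 2)
  C[1][2] = min over k of (A[1][0] + B[0][2] = -5 + 6 = 1, A[1][1] + B[1][2] = 6 + 3 = 9, A[1][2] + B[2][2] = -5 + -5 = -10) = -10 (attained at k = 2)
  C[2][0] = min over k of (A[2][0] + B[0][0] = 2 + -5 = -3, A[2][1] + B[1][0] = -3 + 1 = -2, A[2][2] + B[2][0] = 10 + 1 = 11) = -3 (attained at k = 0)
  C[2][1] = min over k of (A[2][0] + B[0][1] = 2 + 4 = 6, A[2][1] + B[1][1] = -3 + -2 = -5, A[2][2] + B[2][1] = 10 + -2 = 8) = -5 (attained at k = 1)
  C[2][2] = min over k of (A[2][0] + B[0][2] = 2 + 6 = 8, A[2][1] + B[1][2] = -3 + 3 = 0, A[2][2] + B[2][2] = 10 + -5 = 5) = 0 (attained at k = 1)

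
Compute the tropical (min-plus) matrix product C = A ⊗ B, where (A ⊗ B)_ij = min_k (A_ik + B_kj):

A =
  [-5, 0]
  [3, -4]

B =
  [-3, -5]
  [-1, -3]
A ⊗ B =
  [-8, -10]
  [-5, -7]

Apply the min-plus product entry-by-entry:
  C[0][0] = min over k of (A[0][0] + B[0][0] = -5 + -3 = -8, A[0][1] + B[1][0] = 0 + -1 = -1) = -8 (attained at k = 0)
  C[0][1] = min over k of (A[0][0] + B[0][1] = -5 + -5 = -10, A[0][1] + B[1][1] = 0 + -3 = -3) = -10 (attained at k = 0)
  C[1][0] = min over k of (A[1][0] + B[0][0] = 3 + -3 = 0, A[1][1] + B[1][0] = -4 + -1 = -5) = -5 (attained at k = 1)
  C[1][1] = min over k of (A[1][0] + B[0][1] = 3 + -5 = -2, A[1][1] + B[1][1] = -4 + -3 = -7) = -7 (attained at k = 1)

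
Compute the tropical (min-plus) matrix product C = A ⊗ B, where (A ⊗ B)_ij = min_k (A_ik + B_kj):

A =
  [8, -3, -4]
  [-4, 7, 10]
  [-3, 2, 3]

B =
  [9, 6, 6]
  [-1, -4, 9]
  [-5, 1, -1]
A ⊗ B =
  [-9, -7, -5]
  [5, 2, 2]
  [-2, -2, 2]

Apply the min-plus product entry-by-entry:
  C[0][0] = min over k of (A[0][0] + B[0][0] = 8 + 9 = 17, A[0][1] + B[1][0] = -3 + -1 = -4, A[0][2] + B[2][0] = -4 + -5 = -9) = -9 (attained at k = 2)
  C[0][1] = min over k of (A[0][0] + B[0][1] = 8 + 6 = 14, A[0][1] + B[1][1] = -3 + -4 = -7, A[0][2] + B[2][1] = -4 + 1 = -3) = -7 (attained at k = 1)
  C[0][2] = min over k of (A[0][0] + B[0][2] = 8 + 6 = 14, A[0][1] + B[1][2] = -3 + 9 = 6, A[0][2] + B[2][2] = -4 + -1 = -5) = -5 (attained at k = 2)
  C[1][0] = min over k of (A[1][0] + B[0][0] = -4 + 9 = 5, A[1][1] + B[1][0] = 7 + -1 = 6, A[1][2] + B[2][0] = 10 + -5 = 5) = 5 (attained at k = 0)
  C[1][1] = min over k of (A[1][0] + B[0][1] = -4 + 6 = 2, A[1][1] + B[1][1] = 7 + -4 = 3, A[1][2] + B[2][1] = 10 + 1 = 11) = 2 (attained at k = 0)
  C[1][2] = min over k of (A[1][0] + B[0][2] = -4 + 6 = 2, A[1][1] + B[1][2] = 7 + 9 = 16, A[1][2] + B[2][2] = 10 + -1 = 9) = 2 (attained at k = 0)
  C[2][0] = min over k of (A[2][0] + B[0][0] = -3 + 9 = 6, A[2][1] + B[1][0] = 2 + -1 = 1, A[2][2] + B[2][0] = 3 + -5 = -2) = -2 (attained at k = 2)
  C[2][1] = min over k of (A[2][0] + B[0][1] = -3 + 6 = 3, A[2][1] + B[1][1] = 2 + -4 = -2, A[2][2] + B[2][1] = 3 + 1 = 4) = -2 (attained at k = 1)
  C[2][2] = min over k of (A[2][0] + B[0][2] = -3 + 6 = 3, A[2][1] + B[1][2] = 2 + 9 = 11, A[2][2] + B[2][2] = 3 + -1 = 2) = 2 (attained at k = 2)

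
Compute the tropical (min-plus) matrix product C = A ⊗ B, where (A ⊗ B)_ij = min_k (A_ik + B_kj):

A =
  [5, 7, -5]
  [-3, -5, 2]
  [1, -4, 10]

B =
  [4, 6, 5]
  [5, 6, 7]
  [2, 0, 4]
A ⊗ B =
  [-3, -5, -1]
  [0, 1, 2]
  [1, 2, 3]

Apply the min-plus product entry-by-entry:
  C[0][0] = min over k of (A[0][0] + B[0][0] = 5 + 4 = 9, A[0][1] + B[1][0] = 7 + 5 = 12, A[0][2] + B[2][0] = -5 + 2 = -3) = -3 (attained at k = 2)
  C[0][1] = min over k of (A[0][0] + B[0][1] = 5 + 6 = 11, A[0][1] + B[1][1] = 7 + 6 = 13, A[0][2] + B[2][1] = -5 + 0 = -5) = -5 (attained at k = 2)
  C[0][2] = min over k of (A[0][0] + B[0][2] = 5 + 5 = 10, A[0][1] + B[1][2] = 7 + 7 = 14, A[0][2] + B[2][2] = -5 + 4 = -1) = -1 (attained at k = 2)
  C[1][0] = min over k of (A[1][0] + B[0][0] = -3 + 4 = 1, A[1][1] + B[1][0] = -5 + 5 = 0, A[1][2] + B[2][0] = 2 + 2 = 4) = 0 (attained at k = 1)
  C[1][1] = min over k of (A[1][0] + B[0][1] = -3 + 6 = 3, A[1][1] + B[1][1] = -5 + 6 = 1, A[1][2] + B[2][1] = 2 + 0 = 2) = 1 (attained at k = 1)
  C[1][2] = min over k of (A[1][0] + B[0][2] = -3 + 5 = 2, A[1][1] + B[1][2] = -5 + 7 = 2, A[1][2] + B[2][2] = 2 + 4 = 6) = 2 (attained at k = 0)
  C[2][0] = min over k of (A[2][0] + B[0][0] = 1 + 4 = 5, A[2][1] + B[1][0] = -4 + 5 = 1, A[2][2] + B[2][0] = 10 + 2 = 12) = 1 (attained at k = 1)
  C[2][1] = min over k of (A[2][0] + B[0][1] = 1 + 6 = 7, A[2][1] + B[1][1] = -4 + 6 = 2, A[2][2] + B[2][1] = 10 + 0 = 10) = 2 (attained at k = 1)
  C[2][2] = min over k of (A[2][0] + B[0][2] = 1 + 5 = 6, A[2][1] + B[1][2] = -4 + 7 = 3, A[2][2] + B[2][2] = 10 + 4 = 14) = 3 (attained at k = 1)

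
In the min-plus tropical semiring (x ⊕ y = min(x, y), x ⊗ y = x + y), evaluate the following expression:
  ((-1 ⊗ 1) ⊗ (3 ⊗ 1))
((-1 ⊗ 1) ⊗ (3 ⊗ 1)) = 4

Expand innermost to outermost. Recall ⊕ takes the minimum of its arguments and ⊗ takes their sum. Working out the expression ((-1 ⊗ 1) ⊗ (3 ⊗ 1)) gives 4.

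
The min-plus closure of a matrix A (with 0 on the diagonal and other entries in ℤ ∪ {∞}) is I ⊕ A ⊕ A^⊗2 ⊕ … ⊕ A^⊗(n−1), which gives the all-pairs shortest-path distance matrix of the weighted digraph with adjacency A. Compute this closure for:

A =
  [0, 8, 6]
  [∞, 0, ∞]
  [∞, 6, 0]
Closure =
  [0, 8, 6]
  [∞, 0, ∞]
  [∞, 6, 0]

This is the Floyd-Warshall all-pairs shortest-path computation. For each intermediate vertex k = 0, 1, …, 2, update dist[i][j] ← min(dist[i][j], dist[i][k] + dist[k][j]). The final matrix gives, for each (i, j), the minimum total weight of any directed path from i to j (possibly empty when i = j).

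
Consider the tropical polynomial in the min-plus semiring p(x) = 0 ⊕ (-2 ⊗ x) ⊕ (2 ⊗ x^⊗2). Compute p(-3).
p(-3) = -5

A tropical monomial a ⊗ x^⊗i evaluates to a + i · x. Evaluating each term at x = -3:
  Term 0 contributes 0 + 0 · -3 = 0
  Term 1 contributes -2 + 1 · -3 = -5
  Term 2 contributes 2 + 2 · -3 = -4
p(-3) = ⊕ of these = min[0, -5, -4] = -5.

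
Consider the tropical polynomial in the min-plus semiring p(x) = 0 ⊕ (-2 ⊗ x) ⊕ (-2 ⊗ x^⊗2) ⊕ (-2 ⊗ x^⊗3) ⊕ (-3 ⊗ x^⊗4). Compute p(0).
p(0) = -3

A tropical monomial a ⊗ x^⊗i evaluates to a + i · x. Evaluating each term at x = 0:
  Term 0 contributes 0 + 0 · 0 = 0
  Term 1 contributes -2 + 1 · 0 = -2
  Term 2 contributes -2 + 2 · 0 = -2
  Term 3 contributes -2 + 3 · 0 = -2
  Term 4 contributes -3 + 4 · 0 = -3
p(0) = ⊕ of these = min[0, -2, -2, -2, -3] = -3.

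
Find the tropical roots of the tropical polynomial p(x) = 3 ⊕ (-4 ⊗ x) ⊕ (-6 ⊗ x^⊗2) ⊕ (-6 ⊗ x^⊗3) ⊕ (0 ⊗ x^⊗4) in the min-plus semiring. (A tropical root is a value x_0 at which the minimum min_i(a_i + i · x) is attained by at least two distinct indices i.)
Roots: {-6, 0, 2, 7}

Each tropical root is a break point of the lower envelope of the lines y = a_i + i · x (there are 5 lines, with slopes 0, 1, ..., 4). Only the lines that attain the minimum somewhere contribute to roots; other lines are dominated. Here the surviving (envelope) indices are i = 4, i = 3, i = 2, i = 1, i = 0.
Intersections between consecutive envelope lines give the roots: for adjacent envelope indices i < j the intersection is x = (a_i − a_j) / (j − i). Reading off the sorted break points: {-6, 0, 2, 7}.
Verification: at each break x_0, at least two indices attain the minimum of min_i(a_i + i · x_0).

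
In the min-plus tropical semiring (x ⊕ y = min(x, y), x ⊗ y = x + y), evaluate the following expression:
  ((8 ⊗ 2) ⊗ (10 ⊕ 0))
((8 ⊗ 2) ⊗ (10 ⊕ 0)) = 10

Expand innermost to outermost. Recall ⊕ takes the minimum of its arguments and ⊗ takes their sum. Working out the expression ((8 ⊗ 2) ⊗ (10 ⊕ 0)) gives 10.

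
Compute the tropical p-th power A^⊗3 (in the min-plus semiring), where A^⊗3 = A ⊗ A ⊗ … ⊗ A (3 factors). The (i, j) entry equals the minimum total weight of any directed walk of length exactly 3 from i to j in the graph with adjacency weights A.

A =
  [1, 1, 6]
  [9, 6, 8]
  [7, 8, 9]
A^⊗3 =
  [3, 3, 8]
  [11, 11, 16]
  [9, 9, 14]

Each entry (A^⊗3)_ij equals the minimum over all length-3 walks i = v_0 → v_1 → … → v_3 = j of Σ_t A[v_t][v_{t+1}]. For example, for (i, j) = (0, 2) we minimise over 9 possible intermediate vertex sequences; the minimum is 8, attained along the walk 0 → 0 → 0 → 2.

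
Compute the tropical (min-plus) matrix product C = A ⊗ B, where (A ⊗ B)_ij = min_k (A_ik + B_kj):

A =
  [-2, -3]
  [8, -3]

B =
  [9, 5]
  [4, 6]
A ⊗ B =
  [1, 3]
  [1, 3]

Apply the min-plus product entry-by-entry:
  C[0][0] = min over k of (A[0][0] + B[0][0] = -2 + 9 = 7, A[0][1] + B[1][0] = -3 + 4 = 1) = 1 (attained at k = 1)
  C[0][1] = min over k of (A[0][0] + B[0][1] = -2 + 5 = 3, A[0][1] + B[1][1] = -3 + 6 = 3) = 3 (attained at k = 0)
  C[1][0] = min over k of (A[1][0] + B[0][0] = 8 + 9 = 17, A[1][1] + B[1][0] = -3 + 4 = 1) = 1 (attained at k = 1)
  C[1][1] = min over k of (A[1][0] + B[0][1] = 8 + 5 = 13, A[1][1] + B[1][1] = -3 + 6 = 3) = 3 (attained at k = 1)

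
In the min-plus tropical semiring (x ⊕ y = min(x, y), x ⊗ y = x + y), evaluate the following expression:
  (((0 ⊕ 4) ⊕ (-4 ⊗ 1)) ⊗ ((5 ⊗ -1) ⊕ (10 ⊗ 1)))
(((0 ⊕ 4) ⊕ (-4 ⊗ 1)) ⊗ ((5 ⊗ -1) ⊕ (10 ⊗ 1))) = 1

Expand innermost to outermost. Recall ⊕ takes the minimum of its arguments and ⊗ takes their sum. Working out the expression (((0 ⊕ 4) ⊕ (-4 ⊗ 1)) ⊗ ((5 ⊗ -1) ⊕ (10 ⊗ 1))) gives 1.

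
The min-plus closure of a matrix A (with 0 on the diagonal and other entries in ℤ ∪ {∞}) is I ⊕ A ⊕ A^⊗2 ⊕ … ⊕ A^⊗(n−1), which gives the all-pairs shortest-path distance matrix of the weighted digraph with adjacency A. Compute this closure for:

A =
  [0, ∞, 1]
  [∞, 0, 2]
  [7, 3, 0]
Closure =
  [0, 4, 1]
  [9, 0, 2]
  [7, 3, 0]

This is the Floyd-Warshall all-pairs shortest-path computation. For each intermediate vertex k = 0, 1, …, 2, update dist[i][j] ← min(dist[i][j], dist[i][k] + dist[k][j]). The final matrix gives, for each (i, j), the minimum total weight of any directed path from i to j (possibly empty when i = j).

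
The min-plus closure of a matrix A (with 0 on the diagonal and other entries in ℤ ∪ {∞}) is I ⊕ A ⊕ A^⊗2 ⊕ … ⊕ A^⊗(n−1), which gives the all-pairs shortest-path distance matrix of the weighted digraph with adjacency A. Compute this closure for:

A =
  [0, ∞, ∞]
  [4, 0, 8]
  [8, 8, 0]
Closure =
  [0, ∞, ∞]
  [4, 0, 8]
  [8, 8, 0]

This is the Floyd-Warshall all-pairs shortest-path computation. For each intermediate vertex k = 0, 1, …, 2, update dist[i][j] ← min(dist[i][j], dist[i][k] + dist[k][j]). The final matrix gives, for each (i, j), the minimum total weight of any directed path from i to j (possibly empty when i = j).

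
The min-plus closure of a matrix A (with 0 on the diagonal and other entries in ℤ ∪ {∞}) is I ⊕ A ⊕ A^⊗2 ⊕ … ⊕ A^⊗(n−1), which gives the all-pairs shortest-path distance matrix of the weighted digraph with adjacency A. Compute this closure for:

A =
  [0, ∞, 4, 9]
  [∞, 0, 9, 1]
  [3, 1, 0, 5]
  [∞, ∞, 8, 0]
Closure =
  [0, 5, 4, 6]
  [12, 0, 9, 1]
  [3, 1, 0, 2]
  [11, 9, 8, 0]

This is the Floyd-Warshall all-pairs shortest-path computation. For each intermediate vertex k = 0, 1, …, 3, update dist[i][j] ← min(dist[i][j], dist[i][k] + dist[k][j]). The final matrix gives, for each (i, j), the minimum total weight of any directed path from i to j (possibly empty when i = j).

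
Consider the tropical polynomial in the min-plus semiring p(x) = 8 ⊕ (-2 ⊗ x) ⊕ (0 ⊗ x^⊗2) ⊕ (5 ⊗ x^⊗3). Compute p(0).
p(0) = -2

A tropical monomial a ⊗ x^⊗i evaluates to a + i · x. Evaluating each term at x = 0:
  Term 0 contributes 8 + 0 · 0 = 8
  Term 1 contributes -2 + 1 · 0 = -2
  Term 2 contributes 0 + 2 · 0 = 0
  Term 3 contributes 5 + 3 · 0 = 5
p(0) = ⊕ of these = min[8, -2, 0, 5] = -2.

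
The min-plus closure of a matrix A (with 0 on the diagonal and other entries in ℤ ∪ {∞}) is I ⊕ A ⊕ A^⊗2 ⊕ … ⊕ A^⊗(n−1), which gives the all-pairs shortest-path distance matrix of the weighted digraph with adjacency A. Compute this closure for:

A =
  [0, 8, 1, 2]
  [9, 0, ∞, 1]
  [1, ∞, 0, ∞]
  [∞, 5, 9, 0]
Closure =
  [0, 7, 1, 2]
  [9, 0, 10, 1]
  [1, 8, 0, 3]
  [10, 5, 9, 0]

This is the Floyd-Warshall all-pairs shortest-path computation. For each intermediate vertex k = 0, 1, …, 3, update dist[i][j] ← min(dist[i][j], dist[i][k] + dist[k][j]). The final matrix gives, for each (i, j), the minimum total weight of any directed path from i to j (possibly empty when i = j).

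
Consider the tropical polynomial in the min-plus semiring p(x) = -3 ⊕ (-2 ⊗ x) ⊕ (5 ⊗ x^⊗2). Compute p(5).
p(5) = -3

A tropical monomial a ⊗ x^⊗i evaluates to a + i · x. Evaluating each term at x = 5:
  Term 0 contributes -3 + 0 · 5 = -3
  Term 1 contributes -2 + 1 · 5 = 3
  Term 2 contributes 5 + 2 · 5 = 15
p(5) = ⊕ of these = min[-3, 3, 15] = -3.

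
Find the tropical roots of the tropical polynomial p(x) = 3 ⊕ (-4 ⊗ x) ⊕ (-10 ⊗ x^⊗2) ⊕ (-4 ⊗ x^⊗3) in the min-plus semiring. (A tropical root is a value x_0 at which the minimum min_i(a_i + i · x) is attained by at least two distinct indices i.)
Roots: {-6, 6, 7}

Each tropical root is a break point of the lower envelope of the lines y = a_i + i · x (there are 4 lines, with slopes 0, 1, ..., 3). Only the lines that attain the minimum somewhere contribute to roots; other lines are dominated. Here the surviving (envelope) indices are i = 3, i = 2, i = 1, i = 0.
Intersections between consecutive envelope lines give the roots: for adjacent envelope indices i < j the intersection is x = (a_i − a_j) / (j − i). Reading off the sorted break points: {-6, 6, 7}.
Verification: at each break x_0, at least two indices attain the minimum of min_i(a_i + i · x_0).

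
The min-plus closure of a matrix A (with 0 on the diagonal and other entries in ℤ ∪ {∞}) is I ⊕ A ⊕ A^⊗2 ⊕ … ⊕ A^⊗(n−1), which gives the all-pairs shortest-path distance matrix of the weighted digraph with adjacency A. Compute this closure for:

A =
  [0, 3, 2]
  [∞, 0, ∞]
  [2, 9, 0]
Closure =
  [0, 3, 2]
  [∞, 0, ∞]
  [2, 5, 0]

This is the Floyd-Warshall all-pairs shortest-path computation. For each intermediate vertex k = 0, 1, …, 2, update dist[i][j] ← min(dist[i][j], dist[i][k] + dist[k][j]). The final matrix gives, for each (i, j), the minimum total weight of any directed path from i to j (possibly empty when i = j).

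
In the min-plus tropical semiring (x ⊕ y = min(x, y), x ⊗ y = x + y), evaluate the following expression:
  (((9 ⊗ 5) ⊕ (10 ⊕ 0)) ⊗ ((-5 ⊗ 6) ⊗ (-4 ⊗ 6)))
(((9 ⊗ 5) ⊕ (10 ⊕ 0)) ⊗ ((-5 ⊗ 6) ⊗ (-4 ⊗ 6))) = 3

Expand innermost to outermost. Recall ⊕ takes the minimum of its arguments and ⊗ takes their sum. Working out the expression (((9 ⊗ 5) ⊕ (10 ⊕ 0)) ⊗ ((-5 ⊗ 6) ⊗ (-4 ⊗ 6))) gives 3.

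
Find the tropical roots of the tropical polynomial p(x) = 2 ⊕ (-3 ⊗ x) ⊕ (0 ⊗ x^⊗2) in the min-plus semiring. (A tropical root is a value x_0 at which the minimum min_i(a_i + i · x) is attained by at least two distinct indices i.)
Roots: {-3, 5}

Each tropical root is a break point of the lower envelope of the lines y = a_i + i · x (there are 3 lines, with slopes 0, 1, ..., 2). Only the lines that attain the minimum somewhere contribute to roots; other lines are dominated. Here the surviving (envelope) indices are i = 2, i = 1, i = 0.
Intersections between consecutive envelope lines give the roots: for adjacent envelope indices i < j the intersection is x = (a_i − a_j) / (j − i). Reading off the sorted break points: {-3, 5}.
Verification: at each break x_0, at least two indices attain the minimum of min_i(a_i + i · x_0).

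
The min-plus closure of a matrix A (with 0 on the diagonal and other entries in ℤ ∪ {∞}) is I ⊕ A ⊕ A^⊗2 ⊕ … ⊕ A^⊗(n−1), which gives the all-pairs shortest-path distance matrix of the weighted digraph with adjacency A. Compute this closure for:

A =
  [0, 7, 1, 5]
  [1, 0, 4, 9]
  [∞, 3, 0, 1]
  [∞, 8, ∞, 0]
Closure =
  [0, 4, 1, 2]
  [1, 0, 2, 3]
  [4, 3, 0, 1]
  [9, 8, 10, 0]

This is the Floyd-Warshall all-pairs shortest-path computation. For each intermediate vertex k = 0, 1, …, 3, update dist[i][j] ← min(dist[i][j], dist[i][k] + dist[k][j]). The final matrix gives, for each (i, j), the minimum total weight of any directed path from i to j (possibly empty when i = j).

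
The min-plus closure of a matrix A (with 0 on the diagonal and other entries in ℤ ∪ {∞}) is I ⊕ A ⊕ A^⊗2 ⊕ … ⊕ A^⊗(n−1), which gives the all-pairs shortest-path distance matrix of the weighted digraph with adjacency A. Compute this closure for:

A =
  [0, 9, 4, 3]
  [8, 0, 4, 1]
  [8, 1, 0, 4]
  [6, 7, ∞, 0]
Closure =
  [0, 5, 4, 3]
  [7, 0, 4, 1]
  [8, 1, 0, 2]
  [6, 7, 10, 0]

This is the Floyd-Warshall all-pairs shortest-path computation. For each intermediate vertex k = 0, 1, …, 3, update dist[i][j] ← min(dist[i][j], dist[i][k] + dist[k][j]). The final matrix gives, for each (i, j), the minimum total weight of any directed path from i to j (possibly empty when i = j).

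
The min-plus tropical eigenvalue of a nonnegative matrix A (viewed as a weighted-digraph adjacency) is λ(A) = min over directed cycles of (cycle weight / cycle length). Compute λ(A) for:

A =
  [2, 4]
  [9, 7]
λ(A) = 2

Enumerate directed cycles and compute their means (weight / length). Sample:
  cycle 0 → 0: weight = 2, length = 1, mean = 2/1 ≈ 2.000
  cycle 1 → 1: weight = 7, length = 1, mean = 7/1 ≈ 7.000
  cycle 0 → 1 → 0: weight = 13, length = 2, mean = 13/2 ≈ 6.500
  cycle 1 → 0 → 1: weight = 13, length = 2, mean = 13/2 ≈ 6.500
Minimum mean = 2.000, attained e.g. along the cycle 0 → 0 with weight 2 and length 1. So λ(A) = 2/1 = 2.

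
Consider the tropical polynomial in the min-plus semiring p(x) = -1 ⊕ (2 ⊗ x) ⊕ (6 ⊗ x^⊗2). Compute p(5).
p(5) = -1

A tropical monomial a ⊗ x^⊗i evaluates to a + i · x. Evaluating each term at x = 5:
  Term 0 contributes -1 + 0 · 5 = -1
  Term 1 contributes 2 + 1 · 5 = 7
  Term 2 contributes 6 + 2 · 5 = 16
p(5) = ⊕ of these = min[-1, 7, 16] = -1.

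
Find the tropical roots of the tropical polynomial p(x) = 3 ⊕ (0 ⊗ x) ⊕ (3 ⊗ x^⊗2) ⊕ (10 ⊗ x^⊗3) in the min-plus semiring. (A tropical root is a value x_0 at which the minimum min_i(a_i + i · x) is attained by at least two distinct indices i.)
Roots: {-7, -3, 3}

Each tropical root is a break point of the lower envelope of the lines y = a_i + i · x (there are 4 lines, with slopes 0, 1, ..., 3). Only the lines that attain the minimum somewhere contribute to roots; other lines are dominated. Here the surviving (envelope) indices are i = 3, i = 2, i = 1, i = 0.
Intersections between consecutive envelope lines give the roots: for adjacent envelope indices i < j the intersection is x = (a_i − a_j) / (j − i). Reading off the sorted break points: {-7, -3, 3}.
Verification: at each break x_0, at least two indices attain the minimum of min_i(a_i + i · x_0).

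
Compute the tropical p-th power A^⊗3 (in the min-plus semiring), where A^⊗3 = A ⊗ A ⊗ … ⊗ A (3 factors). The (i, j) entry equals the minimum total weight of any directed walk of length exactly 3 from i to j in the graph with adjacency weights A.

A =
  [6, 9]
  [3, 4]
A^⊗3 =
  [16, 17]
  [11, 12]

Each entry (A^⊗3)_ij equals the minimum over all length-3 walks i = v_0 → v_1 → … → v_3 = j of Σ_t A[v_t][v_{t+1}]. For example, for (i, j) = (0, 1) we minimise over 4 possible intermediate vertex sequences; the minimum is 17, attained along the walk 0 → 1 → 1 → 1.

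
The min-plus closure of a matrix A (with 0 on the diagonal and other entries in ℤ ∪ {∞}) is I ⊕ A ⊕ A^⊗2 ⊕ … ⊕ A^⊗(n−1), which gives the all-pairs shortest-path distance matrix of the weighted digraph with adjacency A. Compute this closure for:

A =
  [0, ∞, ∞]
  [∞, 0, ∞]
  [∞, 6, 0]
Closure =
  [0, ∞, ∞]
  [∞, 0, ∞]
  [∞, 6, 0]

This is the Floyd-Warshall all-pairs shortest-path computation. For each intermediate vertex k = 0, 1, …, 2, update dist[i][j] ← min(dist[i][j], dist[i][k] + dist[k][j]). The final matrix gives, for each (i, j), the minimum total weight of any directed path from i to j (possibly empty when i = j).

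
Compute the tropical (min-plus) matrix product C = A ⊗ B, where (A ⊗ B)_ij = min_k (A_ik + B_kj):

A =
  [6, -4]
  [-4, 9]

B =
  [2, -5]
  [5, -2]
A ⊗ B =
  [1, -6]
  [-2, -9]

Apply the min-plus product entry-by-entry:
  C[0][0] = min over k of (A[0][0] + B[0][0] = 6 + 2 = 8, A[0][1] + B[1][0] = -4 + 5 = 1) = 1 (attained at k = 1)
  C[0][1] = min over k of (A[0][0] + B[0][1] = 6 + -5 = 1, A[0][1] + B[1][1] = -4 + -2 = -6) = -6 (attained at k = 1)
  C[1][0] = min over k of (A[1][0] + B[0][0] = -4 + 2 = -2, A[1][1] + B[1][0] = 9 + 5 = 14) = -2 (attained at k = 0)
  C[1][1] = min over k of (A[1][0] + B[0][1] = -4 + -5 = -9, A[1][1] + B[1][1] = 9 + -2 = 7) = -9 (attained at k = 0)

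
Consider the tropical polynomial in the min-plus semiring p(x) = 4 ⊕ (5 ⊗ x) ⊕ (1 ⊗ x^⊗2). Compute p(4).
p(4) = 4

A tropical monomial a ⊗ x^⊗i evaluates to a + i · x. Evaluating each term at x = 4:
  Term 0 contributes 4 + 0 · 4 = 4
  Term 1 contributes 5 + 1 · 4 = 9
  Term 2 contributes 1 + 2 · 4 = 9
p(4) = ⊕ of these = min[4, 9, 9] = 4.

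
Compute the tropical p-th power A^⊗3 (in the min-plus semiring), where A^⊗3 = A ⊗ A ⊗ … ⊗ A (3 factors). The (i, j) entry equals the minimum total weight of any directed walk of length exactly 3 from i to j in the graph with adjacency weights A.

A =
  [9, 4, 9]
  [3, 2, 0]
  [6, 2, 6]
A^⊗3 =
  [9, 6, 6]
  [5, 4, 2]
  [7, 4, 4]

Each entry (A^⊗3)_ij equals the minimum over all length-3 walks i = v_0 → v_1 → … → v_3 = j of Σ_t A[v_t][v_{t+1}]. For example, for (i, j) = (0, 2) we minimise over 9 possible intermediate vertex sequences; the minimum is 6, attained along the walk 0 → 1 → 1 → 2.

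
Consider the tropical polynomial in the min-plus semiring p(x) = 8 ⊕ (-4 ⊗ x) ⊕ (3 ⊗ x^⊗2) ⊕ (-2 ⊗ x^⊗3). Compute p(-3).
p(-3) = -11

A tropical monomial a ⊗ x^⊗i evaluates to a + i · x. Evaluating each term at x = -3:
  Term 0 contributes 8 + 0 · -3 = 8
  Term 1 contributes -4 + 1 · -3 = -7
  Term 2 contributes 3 + 2 · -3 = -3
  Term 3 contributes -2 + 3 · -3 = -11
p(-3) = ⊕ of these = min[8, -7, -3, -11] = -11.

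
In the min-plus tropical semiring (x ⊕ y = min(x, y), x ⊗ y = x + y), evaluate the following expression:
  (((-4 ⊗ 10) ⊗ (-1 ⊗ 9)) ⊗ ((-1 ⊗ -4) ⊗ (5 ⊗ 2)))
(((-4 ⊗ 10) ⊗ (-1 ⊗ 9)) ⊗ ((-1 ⊗ -4) ⊗ (5 ⊗ 2))) = 16

Expand innermost to outermost. Recall ⊕ takes the minimum of its arguments and ⊗ takes their sum. Working out the expression (((-4 ⊗ 10) ⊗ (-1 ⊗ 9)) ⊗ ((-1 ⊗ -4) ⊗ (5 ⊗ 2))) gives 16.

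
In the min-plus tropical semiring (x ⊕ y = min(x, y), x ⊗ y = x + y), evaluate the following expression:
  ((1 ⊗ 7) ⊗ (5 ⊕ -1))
((1 ⊗ 7) ⊗ (5 ⊕ -1)) = 7

Expand innermost to outermost. Recall ⊕ takes the minimum of its arguments and ⊗ takes their sum. Working out the expression ((1 ⊗ 7) ⊗ (5 ⊕ -1)) gives 7.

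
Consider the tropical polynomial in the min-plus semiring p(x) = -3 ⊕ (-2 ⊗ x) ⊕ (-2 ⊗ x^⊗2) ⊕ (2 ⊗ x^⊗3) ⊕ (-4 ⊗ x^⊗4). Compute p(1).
p(1) = -3

A tropical monomial a ⊗ x^⊗i evaluates to a + i · x. Evaluating each term at x = 1:
  Term 0 contributes -3 + 0 · 1 = -3
  Term 1 contributes -2 + 1 · 1 = -1
  Term 2 contributes -2 + 2 · 1 = 0
  Term 3 contributes 2 + 3 · 1 = 5
  Term 4 contributes -4 + 4 · 1 = 0
p(1) = ⊕ of these = min[-3, -1, 0, 5, 0] = -3.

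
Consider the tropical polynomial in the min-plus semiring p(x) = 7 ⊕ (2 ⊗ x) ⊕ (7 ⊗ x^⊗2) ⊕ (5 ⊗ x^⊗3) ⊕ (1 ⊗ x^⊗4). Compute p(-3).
p(-3) = -11

A tropical monomial a ⊗ x^⊗i evaluates to a + i · x. Evaluating each term at x = -3:
  Term 0 contributes 7 + 0 · -3 = 7
  Term 1 contributes 2 + 1 · -3 = -1
  Term 2 contributes 7 + 2 · -3 = 1
  Term 3 contributes 5 + 3 · -3 = -4
  Term 4 contributes 1 + 4 · -3 = -11
p(-3) = ⊕ of these = min[7, -1, 1, -4, -11] = -11.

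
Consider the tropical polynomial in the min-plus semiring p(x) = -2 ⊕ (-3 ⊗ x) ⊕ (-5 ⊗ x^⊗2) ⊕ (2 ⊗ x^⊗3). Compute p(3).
p(3) = -2

A tropical monomial a ⊗ x^⊗i evaluates to a + i · x. Evaluating each term at x = 3:
  Term 0 contributes -2 + 0 · 3 = -2
  Term 1 contributes -3 + 1 · 3 = 0
  Term 2 contributes -5 + 2 · 3 = 1
  Term 3 contributes 2 + 3 · 3 = 11
p(3) = ⊕ of these = min[-2, 0, 1, 11] = -2.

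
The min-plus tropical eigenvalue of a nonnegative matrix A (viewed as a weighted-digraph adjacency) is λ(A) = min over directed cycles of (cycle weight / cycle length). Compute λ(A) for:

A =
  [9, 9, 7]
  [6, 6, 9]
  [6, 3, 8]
λ(A) = 16/3

Enumerate directed cycles and compute their means (weight / length). Sample:
  cycle 0 → 0: weight = 9, length = 1, mean = 9/1 ≈ 9.000
  cycle 1 → 1: weight = 6, length = 1, mean = 6/1 ≈ 6.000
  cycle 2 → 2: weight = 8, length = 1, mean = 8/1 ≈ 8.000
  cycle 0 → 1 → 0: weight = 15, length = 2, mean = 15/2 ≈ 7.500
  cycle 0 → 2 → 0: weight = 13, length = 2, mean = 13/2 ≈ 6.500
  cycle 1 → 0 → 1: weight = 15, length = 2, mean = 15/2 ≈ 7.500
Minimum mean = 5.333, attained e.g. along the cycle 0 → 2 → 1 → 0 with weight 16 and length 3. So λ(A) = 16/3 = 16/3.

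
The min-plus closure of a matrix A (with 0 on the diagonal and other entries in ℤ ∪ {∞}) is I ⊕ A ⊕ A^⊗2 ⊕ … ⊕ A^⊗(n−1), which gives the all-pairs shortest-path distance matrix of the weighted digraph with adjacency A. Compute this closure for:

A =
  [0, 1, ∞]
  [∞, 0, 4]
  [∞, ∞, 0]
Closure =
  [0, 1, 5]
  [∞, 0, 4]
  [∞, ∞, 0]

This is the Floyd-Warshall all-pairs shortest-path computation. For each intermediate vertex k = 0, 1, …, 2, update dist[i][j] ← min(dist[i][j], dist[i][k] + dist[k][j]). The final matrix gives, for each (i, j), the minimum total weight of any directed path from i to j (possibly empty when i = j).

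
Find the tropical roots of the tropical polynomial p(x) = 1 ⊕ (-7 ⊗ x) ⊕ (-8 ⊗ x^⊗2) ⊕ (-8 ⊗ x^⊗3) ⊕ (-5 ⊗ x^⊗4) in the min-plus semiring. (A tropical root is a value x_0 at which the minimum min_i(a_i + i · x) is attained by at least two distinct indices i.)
Roots: {-3, 0, 1, 8}

Each tropical root is a break point of the lower envelope of the lines y = a_i + i · x (there are 5 lines, with slopes 0, 1, ..., 4). Only the lines that attain the minimum somewhere contribute to roots; other lines are dominated. Here the surviving (envelope) indices are i = 4, i = 3, i = 2, i = 1, i = 0.
Intersections between consecutive envelope lines give the roots: for adjacent envelope indices i < j the intersection is x = (a_i − a_j) / (j − i). Reading off the sorted break points: {-3, 0, 1, 8}.
Verification: at each break x_0, at least two indices attain the minimum of min_i(a_i + i · x_0).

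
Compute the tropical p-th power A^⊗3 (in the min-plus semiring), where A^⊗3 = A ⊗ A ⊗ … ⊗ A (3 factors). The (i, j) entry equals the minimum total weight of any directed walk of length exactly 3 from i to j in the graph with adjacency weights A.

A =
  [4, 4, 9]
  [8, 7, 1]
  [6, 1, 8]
A^⊗3 =
  [11, 6, 9]
  [10, 9, 3]
  [8, 3, 9]

Each entry (A^⊗3)_ij equals the minimum over all length-3 walks i = v_0 → v_1 → … → v_3 = j of Σ_t A[v_t][v_{t+1}]. For example, for (i, j) = (0, 2) we minimise over 9 possible intermediate vertex sequences; the minimum is 9, attained along the walk 0 → 0 → 1 → 2.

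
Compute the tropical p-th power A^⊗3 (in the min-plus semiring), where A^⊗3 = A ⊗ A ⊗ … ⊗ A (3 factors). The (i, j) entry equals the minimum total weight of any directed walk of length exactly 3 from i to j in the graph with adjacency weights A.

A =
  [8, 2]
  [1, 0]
A^⊗3 =
  [3, 2]
  [1, 0]

Each entry (A^⊗3)_ij equals the minimum over all length-3 walks i = v_0 → v_1 → … → v_3 = j of Σ_t A[v_t][v_{t+1}]. For example, for (i, j) = (0, 1) we minimise over 4 possible intermediate vertex sequences; the minimum is 2, attained along the walk 0 → 1 → 1 → 1.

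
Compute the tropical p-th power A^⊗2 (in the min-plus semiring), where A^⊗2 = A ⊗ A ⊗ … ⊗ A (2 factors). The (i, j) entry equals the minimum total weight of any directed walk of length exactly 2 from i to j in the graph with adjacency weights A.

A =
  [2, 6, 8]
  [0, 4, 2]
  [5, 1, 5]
A^⊗2 =
  [4, 8, 8]
  [2, 3, 6]
  [1, 5, 3]

Each entry (A^⊗2)_ij equals the minimum over all length-2 walks i = v_0 → v_1 → … → v_2 = j of Σ_t A[v_t][v_{t+1}]. For example, for (i, j) = (0, 2) we minimise over 3 possible intermediate vertex sequences; the minimum is 8, attained along the walk 0 → 1 → 2.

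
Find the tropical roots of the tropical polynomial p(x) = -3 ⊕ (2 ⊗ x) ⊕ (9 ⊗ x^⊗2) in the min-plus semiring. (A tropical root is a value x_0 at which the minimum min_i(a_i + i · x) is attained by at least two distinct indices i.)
Roots: {-7, -5}

Each tropical root is a break point of the lower envelope of the lines y = a_i + i · x (there are 3 lines, with slopes 0, 1, ..., 2). Only the lines that attain the minimum somewhere contribute to roots; other lines are dominated. Here the surviving (envelope) indices are i = 2, i = 1, i = 0.
Intersections between consecutive envelope lines give the roots: for adjacent envelope indices i < j the intersection is x = (a_i − a_j) / (j − i). Reading off the sorted break points: {-7, -5}.
Verification: at each break x_0, at least two indices attain the minimum of min_i(a_i + i · x_0).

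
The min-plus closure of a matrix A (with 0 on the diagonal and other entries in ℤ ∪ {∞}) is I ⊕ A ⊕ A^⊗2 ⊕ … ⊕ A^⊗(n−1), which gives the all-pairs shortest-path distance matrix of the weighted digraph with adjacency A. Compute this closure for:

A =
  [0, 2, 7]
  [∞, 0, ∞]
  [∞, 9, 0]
Closure =
  [0, 2, 7]
  [∞, 0, ∞]
  [∞, 9, 0]

This is the Floyd-Warshall all-pairs shortest-path computation. For each intermediate vertex k = 0, 1, …, 2, update dist[i][j] ← min(dist[i][j], dist[i][k] + dist[k][j]). The final matrix gives, for each (i, j), the minimum total weight of any directed path from i to j (possibly empty when i = j).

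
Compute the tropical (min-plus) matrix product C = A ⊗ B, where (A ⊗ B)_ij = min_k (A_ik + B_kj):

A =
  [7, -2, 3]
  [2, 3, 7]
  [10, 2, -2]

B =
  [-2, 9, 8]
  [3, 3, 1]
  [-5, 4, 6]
A ⊗ B =
  [-2, 1, -1]
  [0, 6, 4]
  [-7, 2, 3]

Apply the min-plus product entry-by-entry:
  C[0][0] = min over k of (A[0][0] + B[0][0] = 7 + -2 = 5, A[0][1] + B[1][0] = -2 + 3 = 1, A[0][2] + B[2][0] = 3 + -5 = -2) = -2 (attained at k = 2)
  C[0][1] = min over k of (A[0][0] + B[0][1] = 7 + 9 = 16, A[0][1] + B[1][1] = -2 + 3 = 1, A[0][2] + B[2][1] = 3 + 4 = 7) = 1 (attained at k = 1)
  C[0][2] = min over k of (A[0][0] + B[0][2] = 7 + 8 = 15, A[0][1] + B[1][2] = -2 + 1 = -1, A[0][2] + B[2][2] = 3 + 6 = 9) = -1 (attained at k = 1)
  C[1][0] = min over k of (A[1][0] + B[0][0] = 2 + -2 = 0, A[1][1] + B[1][0] = 3 + 3 = 6, A[1][2] + B[2][0] = 7 + -5 = 2) = 0 (attained at k = 0)
  C[1][1] = min over k of (A[1][0] + B[0][1] = 2 + 9 = 11, A[1][1] + B[1][1] = 3 + 3 = 6, A[1][2] + B[2][1] = 7 + 4 = 11) = 6 (attained at k = 1)
  C[1][2] = min over k of (A[1][0] + B[0][2] = 2 + 8 = 10, A[1][1] + B[1][2] = 3 + 1 = 4, A[1][2] + B[2][2] = 7 + 6 = 13) = 4 (attained at k = 1)
  C[2][0] = min over k of (A[2][0] + B[0][0] = 10 + -2 = 8, A[2][1] + B[1][0] = 2 + 3 = 5, A[2][2] + B[2][0] = -2 + -5 = -7) = -7 (attained at k = 2)
  C[2][1] = min over k of (A[2][0] + B[0][1] = 10 + 9 = 19, A[2][1] + B[1][1] = 2 + 3 = 5, A[2][2] + B[2][1] = -2 + 4 = 2) = 2 (attained at k = 2)
  C[2][2] = min over k of (A[2][0] + B[0][2] = 10 + 8 = 18, A[2][1] + B[1][2] = 2 + 1 = 3, A[2][2] + B[2][2] = -2 + 6 = 4) = 3 (attained at k = 1)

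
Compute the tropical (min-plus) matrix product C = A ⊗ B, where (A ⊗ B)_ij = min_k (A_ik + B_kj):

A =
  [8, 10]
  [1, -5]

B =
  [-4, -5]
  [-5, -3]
A ⊗ B =
  [4, 3]
  [-10, -8]

Apply the min-plus product entry-by-entry:
  C[0][0] = min over k of (A[0][0] + B[0][0] = 8 + -4 = 4, A[0][1] + B[1][0] = 10 + -5 = 5) = 4 (attained at k = 0)
  C[0][1] = min over k of (A[0][0] + B[0][1] = 8 + -5 = 3, A[0][1] + B[1][1] = 10 + -3 = 7) = 3 (attained at k = 0)
  C[1][0] = min over k of (A[1][0] + B[0][0] = 1 + -4 = -3, A[1][1] + B[1][0] = -5 + -5 = -10) = -10 (attained at k = 1)
  C[1][1] = min over k of (A[1][0] + B[0][1] = 1 + -5 = -4, A[1][1] + B[1][1] = -5 + -3 = -8) = -8 (attained at k = 1)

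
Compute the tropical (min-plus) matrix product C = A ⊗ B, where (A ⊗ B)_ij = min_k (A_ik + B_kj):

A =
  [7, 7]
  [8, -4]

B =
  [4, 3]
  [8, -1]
A ⊗ B =
  [11, 6]
  [4, -5]

Apply the min-plus product entry-by-entry:
  C[0][0] = min over k of (A[0][0] + B[0][0] = 7 + 4 = 11, A[0][1] + B[1][0] = 7 + 8 = 15) = 11 (attained at k = 0)
  C[0][1] = min over k of (A[0][0] + B[0][1] = 7 + 3 = 10, A[0][1] + B[1][1] = 7 + -1 = 6) = 6 (attained at k = 1)
  C[1][0] = min over k of (A[1][0] + B[0][0] = 8 + 4 = 12, A[1][1] + B[1][0] = -4 + 8 = 4) = 4 (attained at k = 1)
  C[1][1] = min over k of (A[1][0] + B[0][1] = 8 + 3 = 11, A[1][1] + B[1][1] = -4 + -1 = -5) = -5 (attained at k = 1)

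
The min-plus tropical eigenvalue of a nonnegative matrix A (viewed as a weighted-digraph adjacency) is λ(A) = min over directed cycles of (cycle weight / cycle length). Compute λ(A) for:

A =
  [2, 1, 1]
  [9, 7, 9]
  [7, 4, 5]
λ(A) = 2

Enumerate directed cycles and compute their means (weight / length). Sample:
  cycle 0 → 0: weight = 2, length = 1, mean = 2/1 ≈ 2.000
  cycle 1 → 1: weight = 7, length = 1, mean = 7/1 ≈ 7.000
  cycle 2 → 2: weight = 5, length = 1, mean = 5/1 ≈ 5.000
  cycle 0 → 1 → 0: weight = 10, length = 2, mean = 10/2 ≈ 5.000
  cycle 0 → 2 → 0: weight = 8, length = 2, mean = 8/2 ≈ 4.000
  cycle 1 → 0 → 1: weight = 10, length = 2, mean = 10/2 ≈ 5.000
Minimum mean = 2.000, attained e.g. along the cycle 0 → 0 with weight 2 and length 1. So λ(A) = 2/1 = 2.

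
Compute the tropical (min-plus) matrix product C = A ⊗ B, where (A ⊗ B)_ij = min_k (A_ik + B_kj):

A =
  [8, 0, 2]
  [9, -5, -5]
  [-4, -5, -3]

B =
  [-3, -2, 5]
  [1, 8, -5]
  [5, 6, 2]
A ⊗ B =
  [1, 6, -5]
  [-4, 1, -10]
  [-7, -6, -10]

Apply the min-plus product entry-by-entry:
  C[0][0] = min over k of (A[0][0] + B[0][0] = 8 + -3 = 5, A[0][1] + B[1][0] = 0 + 1 = 1, A[0][2] + B[2][0] = 2 + 5 = 7) = 1 (attained at k = 1)
  C[0][1] = min over k of (A[0][0] + B[0][1] = 8 + -2 = 6, A[0][1] + B[1][1] = 0 + 8 = 8, A[0][2] + B[2][1] = 2 + 6 = 8) = 6 (attained at k = 0)
  C[0][2] = min over k of (A[0][0] + B[0][2] = 8 + 5 = 13, A[0][1] + B[1][2] = 0 + -5 = -5, A[0][2] + B[2][2] = 2 + 2 = 4) = -5 (attained at k = 1)
  C[1][0] = min over k of (A[1][0] + B[0][0] = 9 + -3 = 6, A[1][1] + B[1][0] = -5 + 1 = -4, A[1][2] + B[2][0] = -5 + 5 = 0) = -4 (attained at k = 1)
  C[1][1] = min over k of (A[1][0] + B[0][1] = 9 + -2 = 7, A[1][1] + B[1][1] = -5 + 8 = 3, A[1][2] + B[2][1] = -5 + 6 = 1) = 1 (attained at k = 2)
  C[1][2] = min over k of (A[1][0] + B[0][2] = 9 + 5 = 14, A[1][1] + B[1][2] = -5 + -5 = -10, A[1][2] + B[2][2] = -5 + 2 = -3) = -10 (attained at k = 1)
  C[2][0] = min over k of (A[2][0] + B[0][0] = -4 + -3 = -7, A[2][1] + B[1][0] = -5 + 1 = -4, A[2][2] + B[2][0] = -3 + 5 = 2) = -7 (attained at k = 0)
  C[2][1] = min over k of (A[2][0] + B[0][1] = -4 + -2 = -6, A[2][1] + B[1][1] = -5 + 8 = 3, A[2][2] + B[2][1] = -3 + 6 = 3) = -6 (attained at k = 0)
  C[2][2] = min over k of (A[2][0] + B[0][2] = -4 + 5 = 1, A[2][1] + B[1][2] = -5 + -5 = -10, A[2][2] + B[2][2] = -3 + 2 = -1) = -10 (attained at k = 1)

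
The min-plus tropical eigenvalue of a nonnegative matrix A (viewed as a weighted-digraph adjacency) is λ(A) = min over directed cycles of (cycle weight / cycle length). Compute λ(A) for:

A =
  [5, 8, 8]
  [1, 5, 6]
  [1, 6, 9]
λ(A) = 9/2

Enumerate directed cycles and compute their means (weight / length). Sample:
  cycle 0 → 0: weight = 5, length = 1, mean = 5/1 ≈ 5.000
  cycle 1 → 1: weight = 5, length = 1, mean = 5/1 ≈ 5.000
  cycle 2 → 2: weight = 9, length = 1, mean = 9/1 ≈ 9.000
  cycle 0 → 1 → 0: weight = 9, length = 2, mean = 9/2 ≈ 4.500
  cycle 0 → 2 → 0: weight = 9, length = 2, mean = 9/2 ≈ 4.500
  cycle 1 → 0 → 1: weight = 9, length = 2, mean = 9/2 ≈ 4.500
Minimum mean = 4.500, attained e.g. along the cycle 0 → 1 → 0 with weight 9 and length 2. So λ(A) = 9/2 = 9/2.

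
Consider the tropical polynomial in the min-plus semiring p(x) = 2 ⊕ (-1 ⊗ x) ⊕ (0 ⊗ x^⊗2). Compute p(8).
p(8) = 2

A tropical monomial a ⊗ x^⊗i evaluates to a + i · x. Evaluating each term at x = 8:
  Term 0 contributes 2 + 0 · 8 = 2
  Term 1 contributes -1 + 1 · 8 = 7
  Term 2 contributes 0 + 2 · 8 = 16
p(8) = ⊕ of these = min[2, 7, 16] = 2.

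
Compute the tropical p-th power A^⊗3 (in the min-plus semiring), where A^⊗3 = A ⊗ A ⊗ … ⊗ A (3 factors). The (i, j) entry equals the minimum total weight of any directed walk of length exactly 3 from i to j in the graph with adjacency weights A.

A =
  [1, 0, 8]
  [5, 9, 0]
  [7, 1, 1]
A^⊗3 =
  [3, 1, 1]
  [6, 2, 1]
  [7, 2, 2]

Each entry (A^⊗3)_ij equals the minimum over all length-3 walks i = v_0 → v_1 → … → v_3 = j of Σ_t A[v_t][v_{t+1}]. For example, for (i, j) = (0, 2) we minimise over 9 possible intermediate vertex sequences; the minimum is 1, attained along the walk 0 → 0 → 1 → 2.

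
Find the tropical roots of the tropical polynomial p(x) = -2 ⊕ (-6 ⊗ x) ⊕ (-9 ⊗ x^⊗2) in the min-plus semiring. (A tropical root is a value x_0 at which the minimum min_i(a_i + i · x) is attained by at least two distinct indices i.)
Roots: {3, 4}

Each tropical root is a break point of the lower envelope of the lines y = a_i + i · x (there are 3 lines, with slopes 0, 1, ..., 2). Only the lines that attain the minimum somewhere contribute to roots; other lines are dominated. Here the surviving (envelope) indices are i = 2, i = 1, i = 0.
Intersections between consecutive envelope lines give the roots: for adjacent envelope indices i < j the intersection is x = (a_i − a_j) / (j − i). Reading off the sorted break points: {3, 4}.
Verification: at each break x_0, at least two indices attain the minimum of min_i(a_i + i · x_0).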